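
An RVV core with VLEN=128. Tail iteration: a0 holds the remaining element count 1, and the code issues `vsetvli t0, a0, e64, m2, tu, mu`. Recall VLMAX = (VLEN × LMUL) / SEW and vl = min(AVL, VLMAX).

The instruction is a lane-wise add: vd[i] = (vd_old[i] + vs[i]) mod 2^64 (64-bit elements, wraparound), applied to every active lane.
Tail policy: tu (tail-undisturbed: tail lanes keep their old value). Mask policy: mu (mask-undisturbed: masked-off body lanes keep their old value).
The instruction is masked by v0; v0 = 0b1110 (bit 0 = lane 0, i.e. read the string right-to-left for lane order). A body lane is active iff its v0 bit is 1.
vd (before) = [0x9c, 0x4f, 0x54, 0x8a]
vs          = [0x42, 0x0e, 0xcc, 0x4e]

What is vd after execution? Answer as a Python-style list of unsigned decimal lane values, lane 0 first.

vd = [156, 79, 84, 138]

VLMAX = (128 × 2) / 64 = 4 lanes
vl ← min(1, 4) = 1
vd[0] mask-off/keep -> 0x9c
vd[1] tail/keep -> 0x4f
vd[2] tail/keep -> 0x54
vd[3] tail/keep -> 0x8a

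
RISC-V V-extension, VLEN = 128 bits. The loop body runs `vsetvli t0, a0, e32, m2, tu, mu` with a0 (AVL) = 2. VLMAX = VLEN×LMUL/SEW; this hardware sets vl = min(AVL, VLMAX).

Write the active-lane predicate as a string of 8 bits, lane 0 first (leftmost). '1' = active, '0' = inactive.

lanes per group: 128·2/32 = 8
AVL=2 ≤ VLMAX=8, so vl = 2
bits (lane 0 leftmost): 11000000

predicate = 11000000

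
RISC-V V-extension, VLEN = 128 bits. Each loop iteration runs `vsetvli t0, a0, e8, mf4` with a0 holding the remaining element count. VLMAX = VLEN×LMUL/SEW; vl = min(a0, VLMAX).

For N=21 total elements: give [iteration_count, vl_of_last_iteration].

VLMAX = VLEN×LMUL/SEW = 128×1/4/8 = 4
iterations = ceil(21/4) = 6; final-pass vl = 1

[iterations, last_vl] = [6, 1]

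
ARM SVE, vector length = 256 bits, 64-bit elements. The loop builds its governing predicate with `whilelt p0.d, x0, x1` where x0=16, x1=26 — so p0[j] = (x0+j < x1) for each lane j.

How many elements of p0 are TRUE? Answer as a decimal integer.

vl = 4

register lanes = 256/64 = 4
active while 16+j < 26, i.e. j ∈ [0,10) capped at 4 ⇒ 4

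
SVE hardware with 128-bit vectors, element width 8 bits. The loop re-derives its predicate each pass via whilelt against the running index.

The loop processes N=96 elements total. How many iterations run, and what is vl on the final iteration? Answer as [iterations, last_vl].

128-bit reg / 8-bit elem → 16 lanes
N=96: ⌈96/16⌉ = 6 iters; last vl = 96 − 5×16 = 16

[iterations, last_vl] = [6, 16]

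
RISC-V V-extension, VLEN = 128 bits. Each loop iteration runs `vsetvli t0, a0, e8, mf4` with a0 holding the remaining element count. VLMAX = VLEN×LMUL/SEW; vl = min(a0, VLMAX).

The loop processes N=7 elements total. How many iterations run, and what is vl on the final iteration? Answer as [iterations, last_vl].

VLMAX = (128 × 1/4) / 8 = 4 lanes
7 elements at 4/iter → 2 passes, remainder 3 on the last

[iterations, last_vl] = [2, 3]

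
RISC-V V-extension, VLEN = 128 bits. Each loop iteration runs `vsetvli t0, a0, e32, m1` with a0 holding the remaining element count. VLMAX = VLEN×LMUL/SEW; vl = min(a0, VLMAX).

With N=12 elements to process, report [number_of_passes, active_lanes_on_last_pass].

[iterations, last_vl] = [3, 4]

VLMAX = (128 × 1) / 32 = 4 lanes
12 elements at 4/iter → 3 passes, remainder 4 on the last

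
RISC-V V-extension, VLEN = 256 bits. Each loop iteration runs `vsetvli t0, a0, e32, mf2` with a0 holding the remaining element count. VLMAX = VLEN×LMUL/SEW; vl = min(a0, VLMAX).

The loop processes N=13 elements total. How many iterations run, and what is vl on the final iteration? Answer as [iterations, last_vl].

VLMAX = VLEN×LMUL/SEW = 256×1/2/32 = 4
N=13: ⌈13/4⌉ = 4 iters; last vl = 13 − 3×4 = 1

[iterations, last_vl] = [4, 1]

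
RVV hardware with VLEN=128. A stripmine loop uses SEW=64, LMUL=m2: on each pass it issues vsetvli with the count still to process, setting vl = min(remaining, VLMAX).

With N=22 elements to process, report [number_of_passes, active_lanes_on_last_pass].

[iterations, last_vl] = [6, 2]

VLMAX = (128 × 2) / 64 = 4 lanes
iterations = ceil(22/4) = 6; final-pass vl = 2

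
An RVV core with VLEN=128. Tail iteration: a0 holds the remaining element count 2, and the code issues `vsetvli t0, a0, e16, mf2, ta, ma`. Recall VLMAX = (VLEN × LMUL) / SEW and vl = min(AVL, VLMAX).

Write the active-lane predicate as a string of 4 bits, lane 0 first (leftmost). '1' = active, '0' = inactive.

predicate = 1100

VLMAX = (128 × 1/2) / 16 = 4 lanes
AVL=2 ≤ VLMAX=4, so vl = 2
bits (lane 0 leftmost): 1100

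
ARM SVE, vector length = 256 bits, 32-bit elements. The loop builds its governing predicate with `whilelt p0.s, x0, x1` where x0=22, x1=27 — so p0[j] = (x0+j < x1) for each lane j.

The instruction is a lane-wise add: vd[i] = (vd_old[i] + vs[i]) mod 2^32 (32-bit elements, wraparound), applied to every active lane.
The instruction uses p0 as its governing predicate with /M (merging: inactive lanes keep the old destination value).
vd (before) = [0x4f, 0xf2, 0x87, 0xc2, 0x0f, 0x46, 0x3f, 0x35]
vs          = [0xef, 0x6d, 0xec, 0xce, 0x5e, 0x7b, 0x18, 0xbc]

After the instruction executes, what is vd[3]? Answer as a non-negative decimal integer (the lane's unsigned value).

vd[3] = 400

lane count: 256 div 32 = 8
whilelt: lane j active iff 22+j < 27 → j < 5 → 5 active
  i=0: add(0x4f,0xef) → 318
  i=1: add(0xf2,0x6d) → 351
  i=2: add(0x87,0xec) → 371
  i=3: add(0xc2,0xce) → 400
  i=4: add(0x0f,0x5e) → 109
  i=5: tail/keep → 70
  i=6: tail/keep → 63
  i=7: tail/keep → 53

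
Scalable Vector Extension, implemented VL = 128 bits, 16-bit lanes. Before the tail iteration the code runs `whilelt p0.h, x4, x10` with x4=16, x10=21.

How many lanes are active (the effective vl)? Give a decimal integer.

128-bit reg / 16-bit elem → 8 lanes
p0[j] = (16+j < 21); true for j=0..4 → 5 lanes set

vl = 5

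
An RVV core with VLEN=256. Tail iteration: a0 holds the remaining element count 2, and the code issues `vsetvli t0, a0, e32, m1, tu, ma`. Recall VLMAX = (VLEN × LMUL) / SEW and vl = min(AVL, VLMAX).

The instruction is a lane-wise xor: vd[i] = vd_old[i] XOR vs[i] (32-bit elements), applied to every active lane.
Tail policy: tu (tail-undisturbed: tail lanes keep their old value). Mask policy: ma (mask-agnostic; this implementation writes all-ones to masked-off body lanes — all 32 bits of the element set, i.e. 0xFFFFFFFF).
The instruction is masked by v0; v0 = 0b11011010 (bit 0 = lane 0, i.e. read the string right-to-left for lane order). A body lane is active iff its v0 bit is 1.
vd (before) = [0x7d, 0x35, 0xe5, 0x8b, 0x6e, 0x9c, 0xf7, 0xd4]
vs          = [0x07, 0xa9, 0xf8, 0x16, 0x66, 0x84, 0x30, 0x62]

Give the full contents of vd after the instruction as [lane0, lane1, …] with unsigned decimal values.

lanes per group: 256·1/32 = 8
vl = min(AVL, VLMAX) = min(2, 8) = 2
lane  0: mask-off/ones ⇒ 0xffffffff
lane  1: xor(0x35,0xa9) ⇒ 0x9c
lane  2: tail/keep ⇒ 0xe5
lane  3: tail/keep ⇒ 0x8b
lane  4: tail/keep ⇒ 0x6e
lane  5: tail/keep ⇒ 0x9c
lane  6: tail/keep ⇒ 0xf7
lane  7: tail/keep ⇒ 0xd4

vd = [4294967295, 156, 229, 139, 110, 156, 247, 212]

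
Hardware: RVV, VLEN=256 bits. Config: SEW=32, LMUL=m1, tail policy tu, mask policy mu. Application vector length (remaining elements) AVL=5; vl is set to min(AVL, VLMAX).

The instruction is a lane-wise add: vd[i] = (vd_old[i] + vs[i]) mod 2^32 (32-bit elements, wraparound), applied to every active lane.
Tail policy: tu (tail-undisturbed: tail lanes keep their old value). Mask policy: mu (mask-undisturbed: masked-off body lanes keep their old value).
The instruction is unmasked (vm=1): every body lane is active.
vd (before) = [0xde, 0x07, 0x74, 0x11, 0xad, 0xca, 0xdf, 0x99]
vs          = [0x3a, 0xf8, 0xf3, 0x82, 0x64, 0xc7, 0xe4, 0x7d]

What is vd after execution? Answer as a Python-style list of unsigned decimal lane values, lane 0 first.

lanes per group: 256·1/32 = 8
AVL=5 ≤ VLMAX=8, so vl = 5
lane  0: add(0xde,0x3a) ⇒ 0x118
lane  1: add(0x07,0xf8) ⇒ 0xff
lane  2: add(0x74,0xf3) ⇒ 0x167
lane  3: add(0x11,0x82) ⇒ 0x93
lane  4: add(0xad,0x64) ⇒ 0x111
lane  5: tail/keep ⇒ 0xca
lane  6: tail/keep ⇒ 0xdf
lane  7: tail/keep ⇒ 0x99

vd = [280, 255, 359, 147, 273, 202, 223, 153]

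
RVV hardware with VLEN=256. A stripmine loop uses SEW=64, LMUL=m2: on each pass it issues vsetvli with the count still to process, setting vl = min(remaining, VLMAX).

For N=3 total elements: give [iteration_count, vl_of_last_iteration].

VLMAX = VLEN×LMUL/SEW = 256×2/64 = 8
iterations = ceil(3/8) = 1; final-pass vl = 3

[iterations, last_vl] = [1, 3]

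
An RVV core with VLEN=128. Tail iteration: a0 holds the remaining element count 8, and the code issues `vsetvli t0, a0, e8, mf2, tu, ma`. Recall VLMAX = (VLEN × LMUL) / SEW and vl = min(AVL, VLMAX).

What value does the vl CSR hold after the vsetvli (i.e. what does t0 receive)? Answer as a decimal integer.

vl = 8

lanes per group: 128·1/2/8 = 8
vl = min(AVL, VLMAX) = min(8, 8) = 8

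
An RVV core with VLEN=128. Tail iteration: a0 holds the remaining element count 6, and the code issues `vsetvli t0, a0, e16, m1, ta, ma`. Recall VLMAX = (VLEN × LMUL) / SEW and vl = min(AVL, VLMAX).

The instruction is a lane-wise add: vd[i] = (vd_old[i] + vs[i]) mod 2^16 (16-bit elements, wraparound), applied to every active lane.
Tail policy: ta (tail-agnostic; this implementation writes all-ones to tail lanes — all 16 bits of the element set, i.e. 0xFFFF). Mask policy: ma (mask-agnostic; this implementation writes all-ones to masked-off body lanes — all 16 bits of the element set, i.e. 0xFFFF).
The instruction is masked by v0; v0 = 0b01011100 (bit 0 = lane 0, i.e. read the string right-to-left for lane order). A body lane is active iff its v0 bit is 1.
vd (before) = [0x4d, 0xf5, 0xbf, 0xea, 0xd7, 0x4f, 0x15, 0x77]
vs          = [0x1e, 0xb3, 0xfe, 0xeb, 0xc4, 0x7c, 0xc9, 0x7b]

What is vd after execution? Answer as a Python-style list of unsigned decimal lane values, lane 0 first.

lanes per group: 128·1/16 = 8
vl = min(AVL, VLMAX) = min(6, 8) = 6
vd[0] mask-off/ones -> 0xffff
vd[1] mask-off/ones -> 0xffff
vd[2] add(0xbf,0xfe) -> 0x1bd
vd[3] add(0xea,0xeb) -> 0x1d5
vd[4] add(0xd7,0xc4) -> 0x19b
vd[5] mask-off/ones -> 0xffff
vd[6] tail/ones -> 0xffff
vd[7] tail/ones -> 0xffff

vd = [65535, 65535, 445, 469, 411, 65535, 65535, 65535]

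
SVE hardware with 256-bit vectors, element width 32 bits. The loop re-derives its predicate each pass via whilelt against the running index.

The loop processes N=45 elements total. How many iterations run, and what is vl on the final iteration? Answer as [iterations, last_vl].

lane count: 256 div 32 = 8
45 elements at 8/iter → 6 passes, remainder 5 on the last

[iterations, last_vl] = [6, 5]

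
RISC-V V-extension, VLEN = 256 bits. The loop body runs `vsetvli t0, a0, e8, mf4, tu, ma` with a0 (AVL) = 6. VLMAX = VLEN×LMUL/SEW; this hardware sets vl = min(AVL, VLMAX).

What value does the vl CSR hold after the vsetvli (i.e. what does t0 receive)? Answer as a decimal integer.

VLMAX = VLEN×LMUL/SEW = 256×1/4/8 = 8
AVL=6 ≤ VLMAX=8, so vl = 6

vl = 6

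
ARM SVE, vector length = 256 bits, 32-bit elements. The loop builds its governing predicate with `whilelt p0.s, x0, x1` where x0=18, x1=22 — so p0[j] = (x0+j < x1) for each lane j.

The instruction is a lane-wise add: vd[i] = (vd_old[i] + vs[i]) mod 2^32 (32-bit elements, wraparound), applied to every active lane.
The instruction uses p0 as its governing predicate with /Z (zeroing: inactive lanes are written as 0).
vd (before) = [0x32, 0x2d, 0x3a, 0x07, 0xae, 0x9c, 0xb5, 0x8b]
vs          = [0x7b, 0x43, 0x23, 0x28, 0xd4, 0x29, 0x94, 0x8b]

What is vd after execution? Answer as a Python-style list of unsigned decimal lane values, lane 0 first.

vd = [173, 112, 93, 47, 0, 0, 0, 0]

register lanes = 256/32 = 8
active while 18+j < 22, i.e. j ∈ [0,4) capped at 8 ⇒ 4
vd[0] add(0x32,0x7b) -> 0xad
vd[1] add(0x2d,0x43) -> 0x70
vd[2] add(0x3a,0x23) -> 0x5d
vd[3] add(0x07,0x28) -> 0x2f
vd[4] tail/zero -> 0x00
vd[5] tail/zero -> 0x00
vd[6] tail/zero -> 0x00
vd[7] tail/zero -> 0x00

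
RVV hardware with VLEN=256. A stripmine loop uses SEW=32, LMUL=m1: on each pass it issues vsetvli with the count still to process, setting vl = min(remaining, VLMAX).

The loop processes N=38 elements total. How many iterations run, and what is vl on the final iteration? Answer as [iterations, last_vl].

[iterations, last_vl] = [5, 6]

lanes per group: 256·1/32 = 8
38 elements at 8/iter → 5 passes, remainder 6 on the last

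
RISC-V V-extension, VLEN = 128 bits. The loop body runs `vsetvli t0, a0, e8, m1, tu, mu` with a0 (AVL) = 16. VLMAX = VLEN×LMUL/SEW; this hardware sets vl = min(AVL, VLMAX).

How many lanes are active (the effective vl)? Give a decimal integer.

lanes per group: 128·1/8 = 16
vl ← min(16, 16) = 16

vl = 16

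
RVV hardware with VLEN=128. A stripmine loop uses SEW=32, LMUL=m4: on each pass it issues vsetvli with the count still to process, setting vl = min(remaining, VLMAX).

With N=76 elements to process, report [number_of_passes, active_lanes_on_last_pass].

VLMAX = VLEN×LMUL/SEW = 128×4/32 = 16
N=76: ⌈76/16⌉ = 5 iters; last vl = 76 − 4×16 = 12

[iterations, last_vl] = [5, 12]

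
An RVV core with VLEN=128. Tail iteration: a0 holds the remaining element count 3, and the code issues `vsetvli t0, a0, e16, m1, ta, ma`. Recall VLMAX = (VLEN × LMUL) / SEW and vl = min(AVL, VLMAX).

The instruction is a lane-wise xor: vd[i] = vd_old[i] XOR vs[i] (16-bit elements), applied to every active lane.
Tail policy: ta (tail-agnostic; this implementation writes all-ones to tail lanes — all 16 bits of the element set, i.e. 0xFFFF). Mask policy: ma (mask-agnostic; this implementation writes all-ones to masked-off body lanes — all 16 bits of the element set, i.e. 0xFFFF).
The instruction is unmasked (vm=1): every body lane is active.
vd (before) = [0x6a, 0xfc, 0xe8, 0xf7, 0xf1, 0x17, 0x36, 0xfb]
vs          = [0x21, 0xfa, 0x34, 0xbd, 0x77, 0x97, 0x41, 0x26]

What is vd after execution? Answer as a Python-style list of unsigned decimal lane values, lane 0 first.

lanes per group: 128·1/16 = 8
AVL=3 ≤ VLMAX=8, so vl = 3
vd[0] xor(0x6a,0x21) -> 0x4b
vd[1] xor(0xfc,0xfa) -> 0x06
vd[2] xor(0xe8,0x34) -> 0xdc
vd[3] tail/ones -> 0xffff
vd[4] tail/ones -> 0xffff
vd[5] tail/ones -> 0xffff
vd[6] tail/ones -> 0xffff
vd[7] tail/ones -> 0xffff

vd = [75, 6, 220, 65535, 65535, 65535, 65535, 65535]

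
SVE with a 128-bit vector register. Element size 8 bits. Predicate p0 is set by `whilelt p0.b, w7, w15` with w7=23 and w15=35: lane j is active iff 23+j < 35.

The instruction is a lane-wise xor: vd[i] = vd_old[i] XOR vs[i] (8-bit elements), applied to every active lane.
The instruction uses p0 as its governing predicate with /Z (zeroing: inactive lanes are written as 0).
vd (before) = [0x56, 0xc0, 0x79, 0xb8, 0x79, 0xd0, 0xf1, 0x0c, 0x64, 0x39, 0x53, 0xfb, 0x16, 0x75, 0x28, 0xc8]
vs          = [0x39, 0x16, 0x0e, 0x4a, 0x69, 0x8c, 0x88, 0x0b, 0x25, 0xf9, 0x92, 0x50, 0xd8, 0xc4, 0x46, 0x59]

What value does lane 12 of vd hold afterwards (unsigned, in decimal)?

128-bit reg / 8-bit elem → 16 lanes
p0[j] = (23+j < 35); true for j=0..11 → 12 lanes set
lane  0: xor(0x56,0x39) ⇒ 0x6f
lane  1: xor(0xc0,0x16) ⇒ 0xd6
lane  2: xor(0x79,0x0e) ⇒ 0x77
lane  3: xor(0xb8,0x4a) ⇒ 0xf2
lane  4: xor(0x79,0x69) ⇒ 0x10
lane  5: xor(0xd0,0x8c) ⇒ 0x5c
lane  6: xor(0xf1,0x88) ⇒ 0x79
lane  7: xor(0x0c,0x0b) ⇒ 0x07
lane  8: xor(0x64,0x25) ⇒ 0x41
lane  9: xor(0x39,0xf9) ⇒ 0xc0
lane 10: xor(0x53,0x92) ⇒ 0xc1
lane 11: xor(0xfb,0x50) ⇒ 0xab
lane 12: tail/zero ⇒ 0x00
lane 13: tail/zero ⇒ 0x00
lane 14: tail/zero ⇒ 0x00
lane 15: tail/zero ⇒ 0x00

vd[12] = 0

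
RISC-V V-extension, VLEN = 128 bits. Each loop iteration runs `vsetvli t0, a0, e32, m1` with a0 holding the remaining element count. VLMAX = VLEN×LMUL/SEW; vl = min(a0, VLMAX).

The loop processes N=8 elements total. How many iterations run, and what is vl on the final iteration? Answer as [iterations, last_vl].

[iterations, last_vl] = [2, 4]

VLMAX = (128 × 1) / 32 = 4 lanes
N=8: ⌈8/4⌉ = 2 iters; last vl = 8 − 1×4 = 4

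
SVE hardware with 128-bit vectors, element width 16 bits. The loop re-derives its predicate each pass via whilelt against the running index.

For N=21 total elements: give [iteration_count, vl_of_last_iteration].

[iterations, last_vl] = [3, 5]

128-bit reg / 16-bit elem → 8 lanes
21 elements at 8/iter → 3 passes, remainder 5 on the last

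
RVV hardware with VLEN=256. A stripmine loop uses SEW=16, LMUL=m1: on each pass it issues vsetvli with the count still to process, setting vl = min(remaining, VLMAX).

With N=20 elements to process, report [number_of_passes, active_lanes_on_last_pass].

[iterations, last_vl] = [2, 4]

VLMAX = (256 × 1) / 16 = 16 lanes
iterations = ceil(20/16) = 2; final-pass vl = 4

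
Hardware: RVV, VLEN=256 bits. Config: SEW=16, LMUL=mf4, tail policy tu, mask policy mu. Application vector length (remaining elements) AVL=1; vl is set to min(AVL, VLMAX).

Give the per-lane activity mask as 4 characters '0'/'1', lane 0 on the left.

predicate = 1000

VLMAX = (256 × 1/4) / 16 = 4 lanes
vl = min(AVL, VLMAX) = min(1, 4) = 1
bits (lane 0 leftmost): 1000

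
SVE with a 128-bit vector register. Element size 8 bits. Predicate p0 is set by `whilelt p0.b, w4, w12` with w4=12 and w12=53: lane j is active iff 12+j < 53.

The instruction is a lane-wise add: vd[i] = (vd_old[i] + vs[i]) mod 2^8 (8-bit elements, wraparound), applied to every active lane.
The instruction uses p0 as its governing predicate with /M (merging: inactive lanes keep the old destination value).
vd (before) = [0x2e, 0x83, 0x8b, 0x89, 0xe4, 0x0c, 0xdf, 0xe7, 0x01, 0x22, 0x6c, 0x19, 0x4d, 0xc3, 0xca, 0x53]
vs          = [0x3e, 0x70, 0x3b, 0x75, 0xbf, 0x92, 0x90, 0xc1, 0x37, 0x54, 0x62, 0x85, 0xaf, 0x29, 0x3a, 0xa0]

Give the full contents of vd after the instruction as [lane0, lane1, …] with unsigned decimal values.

lane count: 128 div 8 = 16
active while 12+j < 53, i.e. j ∈ [0,41) capped at 16 ⇒ 16
lane  0: add(0x2e,0x3e) ⇒ 0x6c
lane  1: add(0x83,0x70) ⇒ 0xf3
lane  2: add(0x8b,0x3b) ⇒ 0xc6
lane  3: add(0x89,0x75) ⇒ 0xfe
lane  4: add(0xe4,0xbf) ⇒ 0xa3
lane  5: add(0x0c,0x92) ⇒ 0x9e
lane  6: add(0xdf,0x90) ⇒ 0x6f
lane  7: add(0xe7,0xc1) ⇒ 0xa8
lane  8: add(0x01,0x37) ⇒ 0x38
lane  9: add(0x22,0x54) ⇒ 0x76
lane 10: add(0x6c,0x62) ⇒ 0xce
lane 11: add(0x19,0x85) ⇒ 0x9e
lane 12: add(0x4d,0xaf) ⇒ 0xfc
lane 13: add(0xc3,0x29) ⇒ 0xec
lane 14: add(0xca,0x3a) ⇒ 0x04
lane 15: add(0x53,0xa0) ⇒ 0xf3

vd = [108, 243, 198, 254, 163, 158, 111, 168, 56, 118, 206, 158, 252, 236, 4, 243]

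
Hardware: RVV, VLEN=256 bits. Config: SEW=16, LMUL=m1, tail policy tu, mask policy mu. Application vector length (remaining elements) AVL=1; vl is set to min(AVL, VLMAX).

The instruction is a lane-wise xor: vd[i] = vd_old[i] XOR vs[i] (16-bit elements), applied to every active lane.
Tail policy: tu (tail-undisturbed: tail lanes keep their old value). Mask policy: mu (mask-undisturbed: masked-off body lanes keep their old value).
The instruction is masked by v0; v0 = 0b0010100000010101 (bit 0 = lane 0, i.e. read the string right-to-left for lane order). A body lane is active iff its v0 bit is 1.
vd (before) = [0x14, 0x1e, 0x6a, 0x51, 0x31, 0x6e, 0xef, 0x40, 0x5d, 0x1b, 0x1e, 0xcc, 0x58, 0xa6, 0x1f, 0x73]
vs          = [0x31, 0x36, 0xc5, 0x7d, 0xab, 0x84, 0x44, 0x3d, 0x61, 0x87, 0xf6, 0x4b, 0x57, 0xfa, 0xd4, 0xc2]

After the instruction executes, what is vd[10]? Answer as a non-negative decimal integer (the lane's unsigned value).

lanes per group: 256·1/16 = 16
AVL=1 ≤ VLMAX=16, so vl = 1
[0] xor(0x14,0x31) = 0x25
[1] tail/keep = 0x1e
[2] tail/keep = 0x6a
[3] tail/keep = 0x51
[4] tail/keep = 0x31
[5] tail/keep = 0x6e
[6] tail/keep = 0xef
[7] tail/keep = 0x40
[8] tail/keep = 0x5d
[9] tail/keep = 0x1b
[10] tail/keep = 0x1e
[11] tail/keep = 0xcc
[12] tail/keep = 0x58
[13] tail/keep = 0xa6
[14] tail/keep = 0x1f
[15] tail/keep = 0x73

vd[10] = 30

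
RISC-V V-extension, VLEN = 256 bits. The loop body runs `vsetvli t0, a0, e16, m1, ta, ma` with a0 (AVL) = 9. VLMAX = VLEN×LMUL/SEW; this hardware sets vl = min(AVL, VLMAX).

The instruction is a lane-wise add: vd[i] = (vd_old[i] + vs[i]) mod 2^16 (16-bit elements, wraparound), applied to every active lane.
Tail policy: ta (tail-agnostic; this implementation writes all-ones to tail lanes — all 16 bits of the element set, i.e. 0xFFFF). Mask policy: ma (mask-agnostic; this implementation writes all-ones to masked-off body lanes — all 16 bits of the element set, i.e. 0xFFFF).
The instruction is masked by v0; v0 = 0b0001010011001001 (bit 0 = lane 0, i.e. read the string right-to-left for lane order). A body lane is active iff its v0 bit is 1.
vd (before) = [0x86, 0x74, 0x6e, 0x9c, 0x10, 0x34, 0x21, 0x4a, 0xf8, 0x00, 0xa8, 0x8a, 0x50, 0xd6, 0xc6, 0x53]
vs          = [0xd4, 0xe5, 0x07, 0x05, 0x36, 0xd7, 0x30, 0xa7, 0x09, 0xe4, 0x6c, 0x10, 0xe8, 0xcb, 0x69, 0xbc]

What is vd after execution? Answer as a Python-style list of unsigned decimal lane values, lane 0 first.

lanes per group: 256·1/16 = 16
AVL=9 ≤ VLMAX=16, so vl = 9
vd[0] add(0x86,0xd4) -> 0x15a
vd[1] mask-off/ones -> 0xffff
vd[2] mask-off/ones -> 0xffff
vd[3] add(0x9c,0x05) -> 0xa1
vd[4] mask-off/ones -> 0xffff
vd[5] mask-off/ones -> 0xffff
vd[6] add(0x21,0x30) -> 0x51
vd[7] add(0x4a,0xa7) -> 0xf1
vd[8] mask-off/ones -> 0xffff
vd[9] tail/ones -> 0xffff
vd[10] tail/ones -> 0xffff
vd[11] tail/ones -> 0xffff
vd[12] tail/ones -> 0xffff
vd[13] tail/ones -> 0xffff
vd[14] tail/ones -> 0xffff
vd[15] tail/ones -> 0xffff

vd = [346, 65535, 65535, 161, 65535, 65535, 81, 241, 65535, 65535, 65535, 65535, 65535, 65535, 65535, 65535]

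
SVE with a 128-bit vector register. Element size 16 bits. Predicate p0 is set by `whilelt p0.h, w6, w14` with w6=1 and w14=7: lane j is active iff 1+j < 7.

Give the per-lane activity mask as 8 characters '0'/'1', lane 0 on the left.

register lanes = 128/16 = 8
p0[j] = (1+j < 7); true for j=0..5 → 6 lanes set
bits (lane 0 leftmost): 11111100

predicate = 11111100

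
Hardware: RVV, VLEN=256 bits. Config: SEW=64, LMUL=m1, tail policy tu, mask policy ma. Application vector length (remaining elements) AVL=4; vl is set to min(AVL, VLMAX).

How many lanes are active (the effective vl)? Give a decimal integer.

VLMAX = VLEN×LMUL/SEW = 256×1/64 = 4
vl ← min(4, 4) = 4

vl = 4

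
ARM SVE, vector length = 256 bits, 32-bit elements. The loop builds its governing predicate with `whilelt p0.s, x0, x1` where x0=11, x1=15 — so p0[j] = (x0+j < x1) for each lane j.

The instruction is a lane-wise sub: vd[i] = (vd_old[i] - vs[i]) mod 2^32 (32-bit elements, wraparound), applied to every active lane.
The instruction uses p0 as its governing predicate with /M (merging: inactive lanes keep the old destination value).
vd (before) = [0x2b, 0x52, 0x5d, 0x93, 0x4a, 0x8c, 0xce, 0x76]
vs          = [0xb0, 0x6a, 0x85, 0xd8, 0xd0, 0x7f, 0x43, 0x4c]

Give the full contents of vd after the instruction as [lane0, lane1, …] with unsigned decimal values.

vd = [4294967163, 4294967272, 4294967256, 4294967227, 74, 140, 206, 118]

register lanes = 256/32 = 8
active while 11+j < 15, i.e. j ∈ [0,4) capped at 8 ⇒ 4
vd[0] sub(0x2b,0xb0) -> 0xffffff7b
vd[1] sub(0x52,0x6a) -> 0xffffffe8
vd[2] sub(0x5d,0x85) -> 0xffffffd8
vd[3] sub(0x93,0xd8) -> 0xffffffbb
vd[4] tail/keep -> 0x4a
vd[5] tail/keep -> 0x8c
vd[6] tail/keep -> 0xce
vd[7] tail/keep -> 0x76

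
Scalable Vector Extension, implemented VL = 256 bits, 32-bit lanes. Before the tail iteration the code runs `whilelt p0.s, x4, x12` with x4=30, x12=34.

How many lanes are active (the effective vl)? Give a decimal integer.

vl = 4

256-bit reg / 32-bit elem → 8 lanes
p0[j] = (30+j < 34); true for j=0..3 → 4 lanes set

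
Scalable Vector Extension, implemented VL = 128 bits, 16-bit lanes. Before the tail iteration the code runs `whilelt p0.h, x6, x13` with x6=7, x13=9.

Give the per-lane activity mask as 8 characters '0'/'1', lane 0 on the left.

predicate = 11000000

128-bit reg / 16-bit elem → 8 lanes
active while 7+j < 9, i.e. j ∈ [0,2) capped at 8 ⇒ 2
bits (lane 0 leftmost): 11000000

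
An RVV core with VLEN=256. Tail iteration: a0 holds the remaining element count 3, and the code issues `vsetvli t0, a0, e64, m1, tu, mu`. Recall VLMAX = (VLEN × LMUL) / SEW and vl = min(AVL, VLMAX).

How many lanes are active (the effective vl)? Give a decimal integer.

VLMAX = (256 × 1) / 64 = 4 lanes
AVL=3 ≤ VLMAX=4, so vl = 3

vl = 3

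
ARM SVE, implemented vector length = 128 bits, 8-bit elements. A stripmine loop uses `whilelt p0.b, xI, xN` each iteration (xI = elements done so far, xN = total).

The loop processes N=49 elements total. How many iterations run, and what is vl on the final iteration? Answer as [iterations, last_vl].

lane count: 128 div 8 = 16
49 elements at 16/iter → 4 passes, remainder 1 on the last

[iterations, last_vl] = [4, 1]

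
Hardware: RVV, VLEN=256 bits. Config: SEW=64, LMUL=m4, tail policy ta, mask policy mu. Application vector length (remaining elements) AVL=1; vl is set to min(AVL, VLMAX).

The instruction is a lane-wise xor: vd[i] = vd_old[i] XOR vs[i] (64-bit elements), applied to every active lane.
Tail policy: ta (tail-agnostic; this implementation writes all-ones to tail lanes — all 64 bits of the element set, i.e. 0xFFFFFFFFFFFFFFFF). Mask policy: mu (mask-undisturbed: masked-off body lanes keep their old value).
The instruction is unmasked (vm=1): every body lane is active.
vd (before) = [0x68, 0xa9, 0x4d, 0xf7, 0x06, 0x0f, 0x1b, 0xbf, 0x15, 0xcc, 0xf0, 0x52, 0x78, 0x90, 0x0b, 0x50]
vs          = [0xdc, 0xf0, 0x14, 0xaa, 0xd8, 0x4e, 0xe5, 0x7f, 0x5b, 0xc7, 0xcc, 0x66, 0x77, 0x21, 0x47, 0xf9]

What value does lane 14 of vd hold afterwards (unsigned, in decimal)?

lanes per group: 256·4/64 = 16
AVL=1 ≤ VLMAX=16, so vl = 1
  i=0: xor(0x68,0xdc) → 180
  i=1: tail/ones → 18446744073709551615
  i=2: tail/ones → 18446744073709551615
  i=3: tail/ones → 18446744073709551615
  i=4: tail/ones → 18446744073709551615
  i=5: tail/ones → 18446744073709551615
  i=6: tail/ones → 18446744073709551615
  i=7: tail/ones → 18446744073709551615
  i=8: tail/ones → 18446744073709551615
  i=9: tail/ones → 18446744073709551615
  i=10: tail/ones → 18446744073709551615
  i=11: tail/ones → 18446744073709551615
  i=12: tail/ones → 18446744073709551615
  i=13: tail/ones → 18446744073709551615
  i=14: tail/ones → 18446744073709551615
  i=15: tail/ones → 18446744073709551615

vd[14] = 18446744073709551615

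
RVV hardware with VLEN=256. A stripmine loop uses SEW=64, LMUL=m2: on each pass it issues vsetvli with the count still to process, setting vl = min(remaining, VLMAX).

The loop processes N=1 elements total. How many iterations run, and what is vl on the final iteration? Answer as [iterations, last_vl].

[iterations, last_vl] = [1, 1]

VLMAX = VLEN×LMUL/SEW = 256×2/64 = 8
1 elements at 8/iter → 1 passes, remainder 1 on the last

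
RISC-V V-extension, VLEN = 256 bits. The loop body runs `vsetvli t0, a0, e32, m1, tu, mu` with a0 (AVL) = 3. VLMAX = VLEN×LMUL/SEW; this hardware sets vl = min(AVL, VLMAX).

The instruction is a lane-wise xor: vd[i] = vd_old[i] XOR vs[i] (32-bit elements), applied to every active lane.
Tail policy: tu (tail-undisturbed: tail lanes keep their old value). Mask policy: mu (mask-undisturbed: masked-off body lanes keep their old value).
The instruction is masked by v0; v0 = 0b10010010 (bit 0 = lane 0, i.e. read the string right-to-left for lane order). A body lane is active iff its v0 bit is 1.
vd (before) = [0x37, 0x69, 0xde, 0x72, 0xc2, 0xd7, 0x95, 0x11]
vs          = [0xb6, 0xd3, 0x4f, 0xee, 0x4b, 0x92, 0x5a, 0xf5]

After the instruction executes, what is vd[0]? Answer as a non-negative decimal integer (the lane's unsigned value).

VLMAX = (256 × 1) / 32 = 8 lanes
vl = min(AVL, VLMAX) = min(3, 8) = 3
  i=0: mask-off/keep → 55
  i=1: xor(0x69,0xd3) → 186
  i=2: mask-off/keep → 222
  i=3: tail/keep → 114
  i=4: tail/keep → 194
  i=5: tail/keep → 215
  i=6: tail/keep → 149
  i=7: tail/keep → 17

vd[0] = 55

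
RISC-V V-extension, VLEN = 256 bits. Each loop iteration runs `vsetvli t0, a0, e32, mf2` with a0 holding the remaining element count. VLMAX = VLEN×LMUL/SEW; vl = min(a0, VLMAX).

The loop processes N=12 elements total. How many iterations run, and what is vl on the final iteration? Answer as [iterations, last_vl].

[iterations, last_vl] = [3, 4]

VLMAX = (256 × 1/2) / 32 = 4 lanes
12 elements at 4/iter → 3 passes, remainder 4 on the last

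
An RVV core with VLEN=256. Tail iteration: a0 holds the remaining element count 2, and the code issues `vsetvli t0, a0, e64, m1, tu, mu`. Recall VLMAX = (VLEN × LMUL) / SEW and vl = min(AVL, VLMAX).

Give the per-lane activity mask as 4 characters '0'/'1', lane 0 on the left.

predicate = 1100

VLMAX = VLEN×LMUL/SEW = 256×1/64 = 4
vl = min(AVL, VLMAX) = min(2, 4) = 2
bits (lane 0 leftmost): 1100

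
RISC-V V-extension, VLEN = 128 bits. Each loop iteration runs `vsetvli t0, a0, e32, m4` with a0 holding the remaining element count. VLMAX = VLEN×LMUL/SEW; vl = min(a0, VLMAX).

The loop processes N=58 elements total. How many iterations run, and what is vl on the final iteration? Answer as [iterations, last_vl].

[iterations, last_vl] = [4, 10]

VLMAX = VLEN×LMUL/SEW = 128×4/32 = 16
iterations = ceil(58/16) = 4; final-pass vl = 10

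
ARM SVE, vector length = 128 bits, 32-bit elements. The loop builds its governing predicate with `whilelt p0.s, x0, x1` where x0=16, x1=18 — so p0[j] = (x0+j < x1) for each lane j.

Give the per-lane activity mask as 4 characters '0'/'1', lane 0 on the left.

128-bit reg / 32-bit elem → 4 lanes
active while 16+j < 18, i.e. j ∈ [0,2) capped at 4 ⇒ 2
bits (lane 0 leftmost): 1100

predicate = 1100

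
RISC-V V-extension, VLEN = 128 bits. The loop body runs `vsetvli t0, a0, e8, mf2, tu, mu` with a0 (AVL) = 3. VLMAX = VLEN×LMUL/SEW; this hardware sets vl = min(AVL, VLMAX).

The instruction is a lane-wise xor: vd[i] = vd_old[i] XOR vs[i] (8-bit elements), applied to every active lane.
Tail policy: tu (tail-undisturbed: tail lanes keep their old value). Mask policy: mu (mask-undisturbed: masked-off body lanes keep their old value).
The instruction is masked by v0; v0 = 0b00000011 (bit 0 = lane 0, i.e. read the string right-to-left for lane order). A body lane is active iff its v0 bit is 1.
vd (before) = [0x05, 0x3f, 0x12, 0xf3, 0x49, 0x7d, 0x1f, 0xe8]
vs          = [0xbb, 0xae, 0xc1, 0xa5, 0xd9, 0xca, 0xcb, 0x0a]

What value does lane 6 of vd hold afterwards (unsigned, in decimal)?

vd[6] = 31

lanes per group: 128·1/2/8 = 8
AVL=3 ≤ VLMAX=8, so vl = 3
  i=0: xor(0x05,0xbb) → 190
  i=1: xor(0x3f,0xae) → 145
  i=2: mask-off/keep → 18
  i=3: tail/keep → 243
  i=4: tail/keep → 73
  i=5: tail/keep → 125
  i=6: tail/keep → 31
  i=7: tail/keep → 232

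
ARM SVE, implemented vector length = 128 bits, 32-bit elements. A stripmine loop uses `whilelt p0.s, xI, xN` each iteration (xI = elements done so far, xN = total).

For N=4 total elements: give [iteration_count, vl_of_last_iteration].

128-bit reg / 32-bit elem → 4 lanes
iterations = ceil(4/4) = 1; final-pass vl = 4

[iterations, last_vl] = [1, 4]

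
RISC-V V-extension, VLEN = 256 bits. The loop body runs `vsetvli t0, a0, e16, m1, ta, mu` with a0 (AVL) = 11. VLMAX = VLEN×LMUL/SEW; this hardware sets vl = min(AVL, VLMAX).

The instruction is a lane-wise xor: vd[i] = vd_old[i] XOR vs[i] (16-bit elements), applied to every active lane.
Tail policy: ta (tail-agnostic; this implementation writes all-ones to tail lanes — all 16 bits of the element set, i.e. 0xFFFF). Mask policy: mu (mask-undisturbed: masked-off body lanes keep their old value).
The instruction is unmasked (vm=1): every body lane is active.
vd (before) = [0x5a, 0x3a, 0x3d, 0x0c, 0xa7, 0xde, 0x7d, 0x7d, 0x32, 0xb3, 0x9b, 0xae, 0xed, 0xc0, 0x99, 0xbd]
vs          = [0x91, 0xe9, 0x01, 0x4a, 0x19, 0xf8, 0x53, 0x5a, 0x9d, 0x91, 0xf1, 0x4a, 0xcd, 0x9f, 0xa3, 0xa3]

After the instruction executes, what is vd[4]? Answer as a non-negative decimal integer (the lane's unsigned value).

vd[4] = 190

VLMAX = (256 × 1) / 16 = 16 lanes
vl ← min(11, 16) = 11
[0] xor(0x5a,0x91) = 0xcb
[1] xor(0x3a,0xe9) = 0xd3
[2] xor(0x3d,0x01) = 0x3c
[3] xor(0x0c,0x4a) = 0x46
[4] xor(0xa7,0x19) = 0xbe
[5] xor(0xde,0xf8) = 0x26
[6] xor(0x7d,0x53) = 0x2e
[7] xor(0x7d,0x5a) = 0x27
[8] xor(0x32,0x9d) = 0xaf
[9] xor(0xb3,0x91) = 0x22
[10] xor(0x9b,0xf1) = 0x6a
[11] tail/ones = 0xffff
[12] tail/ones = 0xffff
[13] tail/ones = 0xffff
[14] tail/ones = 0xffff
[15] tail/ones = 0xffff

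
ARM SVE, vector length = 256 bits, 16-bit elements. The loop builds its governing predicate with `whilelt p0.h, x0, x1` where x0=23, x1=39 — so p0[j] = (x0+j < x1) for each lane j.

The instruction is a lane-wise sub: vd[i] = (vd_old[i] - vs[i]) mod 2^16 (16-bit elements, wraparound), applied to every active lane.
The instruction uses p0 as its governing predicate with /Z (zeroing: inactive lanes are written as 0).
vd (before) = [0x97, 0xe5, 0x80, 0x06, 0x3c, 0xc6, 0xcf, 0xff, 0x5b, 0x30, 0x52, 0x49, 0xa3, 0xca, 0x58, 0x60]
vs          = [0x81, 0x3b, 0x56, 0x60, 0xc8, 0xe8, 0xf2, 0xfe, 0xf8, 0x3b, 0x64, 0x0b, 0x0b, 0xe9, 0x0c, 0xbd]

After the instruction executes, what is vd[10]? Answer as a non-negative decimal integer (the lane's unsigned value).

256-bit reg / 16-bit elem → 16 lanes
p0[j] = (23+j < 39); true for j=0..15 → 16 lanes set
[0] sub(0x97,0x81) = 0x16
[1] sub(0xe5,0x3b) = 0xaa
[2] sub(0x80,0x56) = 0x2a
[3] sub(0x06,0x60) = 0xffa6
[4] sub(0x3c,0xc8) = 0xff74
[5] sub(0xc6,0xe8) = 0xffde
[6] sub(0xcf,0xf2) = 0xffdd
[7] sub(0xff,0xfe) = 0x01
[8] sub(0x5b,0xf8) = 0xff63
[9] sub(0x30,0x3b) = 0xfff5
[10] sub(0x52,0x64) = 0xffee
[11] sub(0x49,0x0b) = 0x3e
[12] sub(0xa3,0x0b) = 0x98
[13] sub(0xca,0xe9) = 0xffe1
[14] sub(0x58,0x0c) = 0x4c
[15] sub(0x60,0xbd) = 0xffa3

vd[10] = 65518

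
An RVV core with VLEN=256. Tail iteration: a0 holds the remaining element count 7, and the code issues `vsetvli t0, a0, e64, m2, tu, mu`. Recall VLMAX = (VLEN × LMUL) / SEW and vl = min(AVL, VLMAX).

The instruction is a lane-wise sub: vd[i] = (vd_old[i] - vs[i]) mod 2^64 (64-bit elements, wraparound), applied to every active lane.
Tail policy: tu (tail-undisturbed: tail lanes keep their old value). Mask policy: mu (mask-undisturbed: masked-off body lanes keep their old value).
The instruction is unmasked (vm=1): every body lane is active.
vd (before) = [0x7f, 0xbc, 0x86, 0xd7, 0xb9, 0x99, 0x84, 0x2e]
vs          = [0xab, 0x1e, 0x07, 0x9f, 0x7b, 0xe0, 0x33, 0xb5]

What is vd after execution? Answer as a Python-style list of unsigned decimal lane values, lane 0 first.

lanes per group: 256·2/64 = 8
vl ← min(7, 8) = 7
[0] sub(0x7f,0xab) = 0xffffffffffffffd4
[1] sub(0xbc,0x1e) = 0x9e
[2] sub(0x86,0x07) = 0x7f
[3] sub(0xd7,0x9f) = 0x38
[4] sub(0xb9,0x7b) = 0x3e
[5] sub(0x99,0xe0) = 0xffffffffffffffb9
[6] sub(0x84,0x33) = 0x51
[7] tail/keep = 0x2e

vd = [18446744073709551572, 158, 127, 56, 62, 18446744073709551545, 81, 46]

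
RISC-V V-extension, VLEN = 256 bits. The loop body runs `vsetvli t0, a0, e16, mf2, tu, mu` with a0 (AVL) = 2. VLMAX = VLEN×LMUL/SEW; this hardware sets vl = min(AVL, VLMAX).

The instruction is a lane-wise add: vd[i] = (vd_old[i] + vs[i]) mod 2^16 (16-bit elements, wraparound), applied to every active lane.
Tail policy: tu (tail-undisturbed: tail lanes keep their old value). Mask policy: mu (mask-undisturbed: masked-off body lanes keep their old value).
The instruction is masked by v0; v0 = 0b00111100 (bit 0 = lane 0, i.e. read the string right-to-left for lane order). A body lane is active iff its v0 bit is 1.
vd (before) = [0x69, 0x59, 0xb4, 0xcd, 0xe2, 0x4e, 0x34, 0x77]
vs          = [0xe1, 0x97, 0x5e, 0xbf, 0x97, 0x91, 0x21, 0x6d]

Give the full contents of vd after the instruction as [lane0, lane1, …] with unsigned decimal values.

VLMAX = (256 × 1/2) / 16 = 8 lanes
AVL=2 ≤ VLMAX=8, so vl = 2
  i=0: mask-off/keep → 105
  i=1: mask-off/keep → 89
  i=2: tail/keep → 180
  i=3: tail/keep → 205
  i=4: tail/keep → 226
  i=5: tail/keep → 78
  i=6: tail/keep → 52
  i=7: tail/keep → 119

vd = [105, 89, 180, 205, 226, 78, 52, 119]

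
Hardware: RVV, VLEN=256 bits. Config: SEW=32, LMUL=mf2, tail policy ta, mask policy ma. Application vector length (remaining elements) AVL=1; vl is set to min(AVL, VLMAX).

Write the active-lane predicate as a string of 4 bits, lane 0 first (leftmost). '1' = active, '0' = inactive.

VLMAX = VLEN×LMUL/SEW = 256×1/2/32 = 4
AVL=1 ≤ VLMAX=4, so vl = 1
bits (lane 0 leftmost): 1000

predicate = 1000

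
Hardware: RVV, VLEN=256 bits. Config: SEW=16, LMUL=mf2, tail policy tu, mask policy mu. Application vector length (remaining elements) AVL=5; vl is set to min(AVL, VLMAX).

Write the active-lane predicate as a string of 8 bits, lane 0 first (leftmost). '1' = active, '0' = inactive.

lanes per group: 256·1/2/16 = 8
vl = min(AVL, VLMAX) = min(5, 8) = 5
bits (lane 0 leftmost): 11111000

predicate = 11111000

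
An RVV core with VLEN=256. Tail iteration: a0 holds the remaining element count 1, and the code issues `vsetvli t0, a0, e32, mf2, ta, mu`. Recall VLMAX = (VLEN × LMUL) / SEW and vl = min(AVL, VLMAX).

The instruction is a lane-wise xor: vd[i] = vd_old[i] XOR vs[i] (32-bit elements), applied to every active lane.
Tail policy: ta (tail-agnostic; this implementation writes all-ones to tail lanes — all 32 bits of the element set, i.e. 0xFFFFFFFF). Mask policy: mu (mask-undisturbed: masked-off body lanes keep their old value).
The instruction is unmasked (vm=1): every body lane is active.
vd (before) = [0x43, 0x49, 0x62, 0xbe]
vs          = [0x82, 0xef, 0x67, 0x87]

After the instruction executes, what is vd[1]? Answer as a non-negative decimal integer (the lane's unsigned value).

VLMAX = (256 × 1/2) / 32 = 4 lanes
vl = min(AVL, VLMAX) = min(1, 4) = 1
  i=0: xor(0x43,0x82) → 193
  i=1: tail/ones → 4294967295
  i=2: tail/ones → 4294967295
  i=3: tail/ones → 4294967295

vd[1] = 4294967295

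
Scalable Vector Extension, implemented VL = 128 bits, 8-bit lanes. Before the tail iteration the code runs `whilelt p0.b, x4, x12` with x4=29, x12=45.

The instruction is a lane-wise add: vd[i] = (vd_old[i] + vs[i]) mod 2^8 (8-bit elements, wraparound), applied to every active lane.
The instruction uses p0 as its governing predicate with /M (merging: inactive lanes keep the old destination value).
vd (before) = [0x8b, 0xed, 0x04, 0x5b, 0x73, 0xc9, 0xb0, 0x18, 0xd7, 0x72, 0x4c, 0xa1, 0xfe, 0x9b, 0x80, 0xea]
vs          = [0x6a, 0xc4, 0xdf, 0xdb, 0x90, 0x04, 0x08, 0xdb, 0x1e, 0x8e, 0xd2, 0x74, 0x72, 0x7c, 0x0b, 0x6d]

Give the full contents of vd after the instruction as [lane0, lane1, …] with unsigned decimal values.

vd = [245, 177, 227, 54, 3, 205, 184, 243, 245, 0, 30, 21, 112, 23, 139, 87]

register lanes = 128/8 = 16
p0[j] = (29+j < 45); true for j=0..15 → 16 lanes set
  i=0: add(0x8b,0x6a) → 245
  i=1: add(0xed,0xc4) → 177
  i=2: add(0x04,0xdf) → 227
  i=3: add(0x5b,0xdb) → 54
  i=4: add(0x73,0x90) → 3
  i=5: add(0xc9,0x04) → 205
  i=6: add(0xb0,0x08) → 184
  i=7: add(0x18,0xdb) → 243
  i=8: add(0xd7,0x1e) → 245
  i=9: add(0x72,0x8e) → 0
  i=10: add(0x4c,0xd2) → 30
  i=11: add(0xa1,0x74) → 21
  i=12: add(0xfe,0x72) → 112
  i=13: add(0x9b,0x7c) → 23
  i=14: add(0x80,0x0b) → 139
  i=15: add(0xea,0x6d) → 87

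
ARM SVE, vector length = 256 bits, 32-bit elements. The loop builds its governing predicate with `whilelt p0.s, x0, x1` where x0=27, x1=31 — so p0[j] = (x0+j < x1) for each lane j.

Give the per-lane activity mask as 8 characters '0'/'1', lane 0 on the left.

predicate = 11110000

lane count: 256 div 32 = 8
p0[j] = (27+j < 31); true for j=0..3 → 4 lanes set
bits (lane 0 leftmost): 11110000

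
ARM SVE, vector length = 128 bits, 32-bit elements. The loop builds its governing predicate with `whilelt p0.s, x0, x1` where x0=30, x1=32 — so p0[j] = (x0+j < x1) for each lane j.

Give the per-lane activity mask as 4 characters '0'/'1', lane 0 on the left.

register lanes = 128/32 = 4
whilelt: lane j active iff 30+j < 32 → j < 2 → 2 active
bits (lane 0 leftmost): 1100

predicate = 1100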